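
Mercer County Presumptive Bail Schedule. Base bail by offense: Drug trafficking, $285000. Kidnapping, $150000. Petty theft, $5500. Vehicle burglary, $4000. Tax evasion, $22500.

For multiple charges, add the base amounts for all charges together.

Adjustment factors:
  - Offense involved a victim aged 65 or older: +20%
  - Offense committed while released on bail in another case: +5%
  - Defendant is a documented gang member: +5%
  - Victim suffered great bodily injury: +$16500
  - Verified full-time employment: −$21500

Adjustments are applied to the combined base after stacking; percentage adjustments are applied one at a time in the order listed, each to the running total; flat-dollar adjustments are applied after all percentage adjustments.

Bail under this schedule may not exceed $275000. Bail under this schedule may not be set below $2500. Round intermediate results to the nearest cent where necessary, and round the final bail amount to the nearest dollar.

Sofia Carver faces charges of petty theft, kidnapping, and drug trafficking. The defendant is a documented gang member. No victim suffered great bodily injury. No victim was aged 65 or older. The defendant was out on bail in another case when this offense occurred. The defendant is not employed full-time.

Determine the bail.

$275000

Base amounts from the schedule: petty theft $5500; kidnapping $150000; drug trafficking $285000.
Stacking rule: sum of all bases. $5500 + $150000 + $285000 = $440500.
Offense committed while released on bail in another case (+5%): $440500 × 1.05 = $462525.
Defendant is a documented gang member (+5%): $462525 × 1.05 = $485651.25.
Result $485651.25 exceeds the maximum of $275000; bail is capped at $275000.
$275000 is at or above the $2500 minimum.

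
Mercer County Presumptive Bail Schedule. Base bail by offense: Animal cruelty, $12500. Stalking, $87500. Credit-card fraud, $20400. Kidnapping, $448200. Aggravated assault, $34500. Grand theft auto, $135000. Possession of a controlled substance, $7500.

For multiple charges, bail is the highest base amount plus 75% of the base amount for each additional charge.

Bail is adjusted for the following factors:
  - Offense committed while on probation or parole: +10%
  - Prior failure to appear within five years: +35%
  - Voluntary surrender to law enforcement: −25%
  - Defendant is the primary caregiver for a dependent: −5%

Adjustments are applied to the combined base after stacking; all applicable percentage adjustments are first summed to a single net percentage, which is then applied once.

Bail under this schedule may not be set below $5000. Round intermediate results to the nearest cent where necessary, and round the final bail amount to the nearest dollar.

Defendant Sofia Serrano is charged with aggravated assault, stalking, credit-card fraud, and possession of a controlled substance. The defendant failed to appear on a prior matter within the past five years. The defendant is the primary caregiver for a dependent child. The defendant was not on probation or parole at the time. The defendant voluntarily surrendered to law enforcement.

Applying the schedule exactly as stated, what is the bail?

$141015

Base amounts from the schedule: aggravated assault $34500; stalking $87500; credit-card fraud $20400; possession of a controlled substance $7500.
Stacking rule: highest base plus 75% of each additional charge. Highest is stalking at $87500. Additional: $34500 × 75% = $25875; $20400 × 75% = $15300; $7500 × 75% = $5625. Combined base = $87500 + $46800 = $134300.
Net percentage adjustment: +35% −25% −5% = +5%. $134300 × 1.05 = $141015.
$141015 is at or above the $5000 minimum.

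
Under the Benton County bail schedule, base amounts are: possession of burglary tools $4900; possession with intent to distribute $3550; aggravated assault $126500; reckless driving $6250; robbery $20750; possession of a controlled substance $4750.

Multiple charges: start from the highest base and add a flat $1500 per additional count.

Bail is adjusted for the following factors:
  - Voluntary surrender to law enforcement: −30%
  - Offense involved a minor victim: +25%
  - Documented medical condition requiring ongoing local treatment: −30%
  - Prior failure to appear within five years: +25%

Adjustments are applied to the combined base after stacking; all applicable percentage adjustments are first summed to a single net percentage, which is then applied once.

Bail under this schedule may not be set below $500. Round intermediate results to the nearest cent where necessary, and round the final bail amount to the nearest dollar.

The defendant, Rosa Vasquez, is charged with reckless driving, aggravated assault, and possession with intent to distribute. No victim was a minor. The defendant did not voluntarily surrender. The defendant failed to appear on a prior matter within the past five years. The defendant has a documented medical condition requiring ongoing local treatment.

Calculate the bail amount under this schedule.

$123025

Base amounts from the schedule: reckless driving $6250; aggravated assault $126500; possession with intent to distribute $3550.
Stacking rule: highest base plus $1500 per additional charge. Highest is aggravated assault at $126500; 2 additional charges → +$3000. Combined base = $129500.
Net percentage adjustment: −30% +25% = −5%. $129500 × 0.95 = $123025.
$123025 is at or above the $500 minimum.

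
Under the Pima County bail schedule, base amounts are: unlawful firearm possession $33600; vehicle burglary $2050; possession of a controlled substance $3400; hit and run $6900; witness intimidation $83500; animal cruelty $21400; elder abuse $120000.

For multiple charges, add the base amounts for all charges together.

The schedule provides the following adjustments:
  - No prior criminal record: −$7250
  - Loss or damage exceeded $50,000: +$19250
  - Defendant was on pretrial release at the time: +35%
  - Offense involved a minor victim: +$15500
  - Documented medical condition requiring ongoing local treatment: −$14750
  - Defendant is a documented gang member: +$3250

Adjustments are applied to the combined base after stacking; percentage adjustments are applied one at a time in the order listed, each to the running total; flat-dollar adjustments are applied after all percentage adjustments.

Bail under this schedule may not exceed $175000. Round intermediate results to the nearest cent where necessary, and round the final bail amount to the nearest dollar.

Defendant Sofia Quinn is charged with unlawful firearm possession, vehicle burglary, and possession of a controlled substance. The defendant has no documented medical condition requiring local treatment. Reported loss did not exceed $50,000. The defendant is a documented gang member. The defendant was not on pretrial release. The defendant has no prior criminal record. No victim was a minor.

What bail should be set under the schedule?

$35050

Base amounts from the schedule: unlawful firearm possession $33600; vehicle burglary $2050; possession of a controlled substance $3400.
Stacking rule: sum of all bases. $33600 + $2050 + $3400 = $39050.
No prior criminal record (−$7250 flat): $39050 − $7250 = $31800.
Defendant is a documented gang member (+$3250 flat): $31800 + $3250 = $35050.
$35050 is within the $175000 maximum.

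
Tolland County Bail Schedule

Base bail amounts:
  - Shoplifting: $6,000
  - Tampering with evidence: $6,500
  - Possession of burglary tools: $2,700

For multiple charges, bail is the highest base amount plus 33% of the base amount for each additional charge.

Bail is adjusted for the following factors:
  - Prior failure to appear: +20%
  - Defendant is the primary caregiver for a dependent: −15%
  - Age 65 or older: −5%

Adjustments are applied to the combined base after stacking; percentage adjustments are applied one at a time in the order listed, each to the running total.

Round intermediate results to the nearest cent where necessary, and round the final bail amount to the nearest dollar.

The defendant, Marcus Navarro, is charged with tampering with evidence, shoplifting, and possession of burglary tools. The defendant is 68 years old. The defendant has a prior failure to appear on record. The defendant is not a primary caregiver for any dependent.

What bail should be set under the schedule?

$10,683

Base amounts from the schedule: tampering with evidence $6,500; shoplifting $6,000; possession of burglary tools $2,700.
Stacking rule: highest base plus 33% of each additional charge. Highest is tampering with evidence at $6,500. Additional: $6,000 × 33% = $1,980; $2,700 × 33% = $891. Combined base = $6,500 + $2,871 = $9,371.
Prior failure to appear (+20%): $9,371 × 1.2 = $11,245.20.
Age 65 or older (−5%): $11,245.20 × 0.95 = $10,682.94.
Rounded to the nearest dollar: $10,683.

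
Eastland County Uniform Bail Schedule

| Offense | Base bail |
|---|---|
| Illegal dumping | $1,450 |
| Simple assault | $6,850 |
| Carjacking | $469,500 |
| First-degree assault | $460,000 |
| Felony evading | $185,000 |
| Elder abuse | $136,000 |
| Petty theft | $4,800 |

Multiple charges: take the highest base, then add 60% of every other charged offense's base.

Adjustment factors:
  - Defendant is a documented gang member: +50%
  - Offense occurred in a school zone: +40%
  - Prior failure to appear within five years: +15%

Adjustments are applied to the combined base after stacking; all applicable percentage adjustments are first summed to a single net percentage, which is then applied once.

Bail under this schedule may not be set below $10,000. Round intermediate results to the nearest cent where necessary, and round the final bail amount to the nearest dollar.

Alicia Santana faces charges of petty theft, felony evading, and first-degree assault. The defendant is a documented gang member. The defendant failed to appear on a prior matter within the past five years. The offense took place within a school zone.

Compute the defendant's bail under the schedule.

Base amounts from the schedule: petty theft $4,800; felony evading $185,000; first-degree assault $460,000.
Stacking rule: highest base plus 60% of each additional charge. Highest is first-degree assault at $460,000. Additional: $4,800 × 60% = $2,880; $185,000 × 60% = $111,000. Combined base = $460,000 + $113,880 = $573,880.
Net percentage adjustment: +50% +40% +15% = +105%. $573,880 × 2.05 = $1,176,454.
$1,176,454 is at or above the $10,000 minimum.

$1,176,454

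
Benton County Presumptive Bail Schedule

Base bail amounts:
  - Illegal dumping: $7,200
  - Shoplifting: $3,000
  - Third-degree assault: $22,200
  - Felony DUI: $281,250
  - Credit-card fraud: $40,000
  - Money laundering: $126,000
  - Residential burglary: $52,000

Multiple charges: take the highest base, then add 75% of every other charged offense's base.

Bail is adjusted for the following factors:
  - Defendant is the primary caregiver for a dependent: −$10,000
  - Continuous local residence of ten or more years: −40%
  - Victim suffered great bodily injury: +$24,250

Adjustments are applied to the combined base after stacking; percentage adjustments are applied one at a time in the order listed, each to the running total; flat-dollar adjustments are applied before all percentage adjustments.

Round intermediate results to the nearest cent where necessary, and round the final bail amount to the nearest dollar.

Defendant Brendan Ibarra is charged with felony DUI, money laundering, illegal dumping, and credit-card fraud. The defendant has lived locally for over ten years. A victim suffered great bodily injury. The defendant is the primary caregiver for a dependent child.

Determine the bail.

Base amounts from the schedule: felony DUI $281,250; money laundering $126,000; illegal dumping $7,200; credit-card fraud $40,000.
Stacking rule: highest base plus 75% of each additional charge. Highest is felony DUI at $281,250. Additional: $126,000 × 75% = $94,500; $7,200 × 75% = $5,400; $40,000 × 75% = $30,000. Combined base = $281,250 + $129,900 = $411,150.
Defendant is the primary caregiver for a dependent (−$10,000 flat): $411,150 − $10,000 = $401,150.
Victim suffered great bodily injury (+$24,250 flat): $401,150 + $24,250 = $425,400.
Continuous local residence of ten or more years (−40%): $425,400 × 0.6 = $255,240.

$255,240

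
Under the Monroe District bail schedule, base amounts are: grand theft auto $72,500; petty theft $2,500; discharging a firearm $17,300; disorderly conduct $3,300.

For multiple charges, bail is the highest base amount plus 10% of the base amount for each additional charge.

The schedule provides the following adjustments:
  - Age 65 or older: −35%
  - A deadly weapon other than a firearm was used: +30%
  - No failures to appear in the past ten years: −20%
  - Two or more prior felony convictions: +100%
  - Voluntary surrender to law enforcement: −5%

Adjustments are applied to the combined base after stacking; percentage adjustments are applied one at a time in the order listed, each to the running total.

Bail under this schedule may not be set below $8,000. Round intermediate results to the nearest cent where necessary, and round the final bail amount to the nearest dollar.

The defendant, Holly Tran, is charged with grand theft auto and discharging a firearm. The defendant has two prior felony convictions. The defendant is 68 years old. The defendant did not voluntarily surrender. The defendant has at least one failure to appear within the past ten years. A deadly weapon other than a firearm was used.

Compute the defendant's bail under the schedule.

Base amounts from the schedule: grand theft auto $72,500; discharging a firearm $17,300.
Stacking rule: highest base plus 10% of each additional charge. Highest is grand theft auto at $72,500. Additional: $17,300 × 10% = $1,730. Combined base = $72,500 + $1,730 = $74,230.
Age 65 or older (−35%): $74,230 × 0.65 = $48,249.50.
A deadly weapon other than a firearm was used (+30%): $48,249.50 × 1.3 = $62,724.35.
Two or more prior felony convictions (+100%): $62,724.35 × 2 = $125,448.70.
$125,448.70 is at or above the $8,000 minimum.
Rounded to the nearest dollar: $125,449.

$125,449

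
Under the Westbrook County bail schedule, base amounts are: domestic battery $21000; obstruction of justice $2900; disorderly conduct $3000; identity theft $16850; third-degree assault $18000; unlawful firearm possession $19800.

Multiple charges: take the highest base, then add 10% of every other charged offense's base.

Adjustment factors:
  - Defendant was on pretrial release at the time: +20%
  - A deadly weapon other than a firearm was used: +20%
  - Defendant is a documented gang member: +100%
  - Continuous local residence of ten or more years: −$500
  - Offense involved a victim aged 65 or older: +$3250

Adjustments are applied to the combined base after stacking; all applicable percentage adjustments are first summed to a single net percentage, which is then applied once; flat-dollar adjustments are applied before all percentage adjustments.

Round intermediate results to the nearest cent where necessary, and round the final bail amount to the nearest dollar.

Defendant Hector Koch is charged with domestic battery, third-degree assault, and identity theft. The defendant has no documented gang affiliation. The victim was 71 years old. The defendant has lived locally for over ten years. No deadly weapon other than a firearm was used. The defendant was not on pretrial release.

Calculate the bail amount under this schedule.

Base amounts from the schedule: domestic battery $21000; third-degree assault $18000; identity theft $16850.
Stacking rule: highest base plus 10% of each additional charge. Highest is domestic battery at $21000. Additional: $18000 × 10% = $1800; $16850 × 10% = $1685. Combined base = $21000 + $3485 = $24485.
Continuous local residence of ten or more years (−$500 flat): $24485 − $500 = $23985.
Offense involved a victim aged 65 or older (+$3250 flat): $23985 + $3250 = $27235.

$27235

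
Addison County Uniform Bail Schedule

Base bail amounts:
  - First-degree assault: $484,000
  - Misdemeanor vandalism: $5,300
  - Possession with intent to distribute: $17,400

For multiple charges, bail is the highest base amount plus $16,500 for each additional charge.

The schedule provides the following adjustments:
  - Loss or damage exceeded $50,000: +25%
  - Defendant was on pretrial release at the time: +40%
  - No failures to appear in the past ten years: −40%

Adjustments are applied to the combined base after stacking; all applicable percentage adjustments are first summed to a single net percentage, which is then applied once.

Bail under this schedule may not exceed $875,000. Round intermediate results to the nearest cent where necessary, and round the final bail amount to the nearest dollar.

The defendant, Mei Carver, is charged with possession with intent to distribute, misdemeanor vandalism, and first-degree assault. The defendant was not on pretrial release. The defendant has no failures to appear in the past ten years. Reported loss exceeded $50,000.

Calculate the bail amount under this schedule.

$439,450

Base amounts from the schedule: possession with intent to distribute $17,400; misdemeanor vandalism $5,300; first-degree assault $484,000.
Stacking rule: highest base plus $16,500 per additional charge. Highest is first-degree assault at $484,000; 2 additional charges → +$33,000. Combined base = $517,000.
Net percentage adjustment: +25% −40% = −15%. $517,000 × 0.85 = $439,450.
$439,450 is within the $875,000 maximum.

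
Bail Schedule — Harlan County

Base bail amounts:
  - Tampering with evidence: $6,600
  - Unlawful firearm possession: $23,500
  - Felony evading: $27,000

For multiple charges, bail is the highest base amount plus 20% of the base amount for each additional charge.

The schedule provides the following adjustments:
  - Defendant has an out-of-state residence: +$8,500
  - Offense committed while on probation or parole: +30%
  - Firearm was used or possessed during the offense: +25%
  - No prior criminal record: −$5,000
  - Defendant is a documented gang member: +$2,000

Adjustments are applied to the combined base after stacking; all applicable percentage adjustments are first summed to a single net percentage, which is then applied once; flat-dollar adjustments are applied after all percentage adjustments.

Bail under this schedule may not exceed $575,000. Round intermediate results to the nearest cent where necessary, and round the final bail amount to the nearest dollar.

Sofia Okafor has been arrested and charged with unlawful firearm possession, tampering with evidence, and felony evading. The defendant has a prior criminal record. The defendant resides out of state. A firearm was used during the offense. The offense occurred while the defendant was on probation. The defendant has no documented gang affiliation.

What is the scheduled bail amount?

Base amounts from the schedule: unlawful firearm possession $23,500; tampering with evidence $6,600; felony evading $27,000.
Stacking rule: highest base plus 20% of each additional charge. Highest is felony evading at $27,000. Additional: $23,500 × 20% = $4,700; $6,600 × 20% = $1,320. Combined base = $27,000 + $6,020 = $33,020.
Net percentage adjustment: +30% +25% = +55%. $33,020 × 1.55 = $51,181.
Defendant has an out-of-state residence (+$8,500 flat): $51,181 + $8,500 = $59,681.
$59,681 is within the $575,000 maximum.

$59,681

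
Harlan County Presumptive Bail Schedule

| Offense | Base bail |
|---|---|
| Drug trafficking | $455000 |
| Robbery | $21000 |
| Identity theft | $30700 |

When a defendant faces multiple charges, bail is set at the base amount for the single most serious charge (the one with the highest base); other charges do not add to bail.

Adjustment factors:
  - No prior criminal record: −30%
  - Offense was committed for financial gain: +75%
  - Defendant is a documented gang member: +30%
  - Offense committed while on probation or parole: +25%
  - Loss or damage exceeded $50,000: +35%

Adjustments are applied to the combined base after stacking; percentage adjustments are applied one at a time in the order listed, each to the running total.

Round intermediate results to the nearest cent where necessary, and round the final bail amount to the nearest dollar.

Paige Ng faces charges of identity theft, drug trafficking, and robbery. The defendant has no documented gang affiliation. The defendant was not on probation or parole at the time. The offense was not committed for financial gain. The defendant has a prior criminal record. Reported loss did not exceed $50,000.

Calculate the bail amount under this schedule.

$455000

Base amounts from the schedule: identity theft $30700; drug trafficking $455000; robbery $21000.
Stacking rule: use the highest base only. Highest is drug trafficking at $455000. Combined base = $455000.
No adjustment factors apply to this defendant.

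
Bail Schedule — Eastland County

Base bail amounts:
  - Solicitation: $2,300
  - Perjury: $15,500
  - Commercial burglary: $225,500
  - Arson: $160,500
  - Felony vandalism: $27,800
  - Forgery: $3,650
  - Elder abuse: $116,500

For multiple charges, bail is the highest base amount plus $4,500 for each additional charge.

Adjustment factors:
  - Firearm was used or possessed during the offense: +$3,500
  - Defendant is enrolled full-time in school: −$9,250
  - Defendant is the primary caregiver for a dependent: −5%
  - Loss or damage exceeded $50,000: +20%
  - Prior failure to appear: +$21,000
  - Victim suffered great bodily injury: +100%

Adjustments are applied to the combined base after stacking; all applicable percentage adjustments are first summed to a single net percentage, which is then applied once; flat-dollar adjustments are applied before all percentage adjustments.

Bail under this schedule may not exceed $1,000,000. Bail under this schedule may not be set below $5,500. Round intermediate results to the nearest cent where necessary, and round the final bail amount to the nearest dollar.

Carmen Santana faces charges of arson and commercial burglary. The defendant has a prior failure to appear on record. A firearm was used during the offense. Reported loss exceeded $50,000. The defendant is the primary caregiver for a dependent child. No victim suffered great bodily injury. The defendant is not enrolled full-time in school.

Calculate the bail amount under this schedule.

$292,675

Base amounts from the schedule: arson $160,500; commercial burglary $225,500.
Stacking rule: highest base plus $4,500 per additional charge. Highest is commercial burglary at $225,500; 1 additional charge → +$4,500. Combined base = $230,000.
Firearm was used or possessed during the offense (+$3,500 flat): $230,000 + $3,500 = $233,500.
Prior failure to appear (+$21,000 flat): $233,500 + $21,000 = $254,500.
Net percentage adjustment: −5% +20% = +15%. $254,500 × 1.15 = $292,675.
$292,675 is within the $1,000,000 maximum.
$292,675 is at or above the $5,500 minimum.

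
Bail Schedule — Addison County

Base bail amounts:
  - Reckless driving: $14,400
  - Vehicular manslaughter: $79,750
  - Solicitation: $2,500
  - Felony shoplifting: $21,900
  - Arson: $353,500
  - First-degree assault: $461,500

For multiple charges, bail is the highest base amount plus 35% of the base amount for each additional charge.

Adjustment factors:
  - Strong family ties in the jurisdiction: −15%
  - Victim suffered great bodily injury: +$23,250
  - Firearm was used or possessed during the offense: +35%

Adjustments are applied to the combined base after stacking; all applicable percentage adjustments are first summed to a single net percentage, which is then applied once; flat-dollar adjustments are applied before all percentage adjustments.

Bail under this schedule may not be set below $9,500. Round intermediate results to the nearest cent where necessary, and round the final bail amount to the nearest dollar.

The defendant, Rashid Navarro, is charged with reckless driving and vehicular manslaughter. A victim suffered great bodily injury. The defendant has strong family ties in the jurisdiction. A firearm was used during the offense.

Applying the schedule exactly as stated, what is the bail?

$129,648

Base amounts from the schedule: reckless driving $14,400; vehicular manslaughter $79,750.
Stacking rule: highest base plus 35% of each additional charge. Highest is vehicular manslaughter at $79,750. Additional: $14,400 × 35% = $5,040. Combined base = $79,750 + $5,040 = $84,790.
Victim suffered great bodily injury (+$23,250 flat): $84,790 + $23,250 = $108,040.
Net percentage adjustment: −15% +35% = +20%. $108,040 × 1.2 = $129,648.
$129,648 is at or above the $9,500 minimum.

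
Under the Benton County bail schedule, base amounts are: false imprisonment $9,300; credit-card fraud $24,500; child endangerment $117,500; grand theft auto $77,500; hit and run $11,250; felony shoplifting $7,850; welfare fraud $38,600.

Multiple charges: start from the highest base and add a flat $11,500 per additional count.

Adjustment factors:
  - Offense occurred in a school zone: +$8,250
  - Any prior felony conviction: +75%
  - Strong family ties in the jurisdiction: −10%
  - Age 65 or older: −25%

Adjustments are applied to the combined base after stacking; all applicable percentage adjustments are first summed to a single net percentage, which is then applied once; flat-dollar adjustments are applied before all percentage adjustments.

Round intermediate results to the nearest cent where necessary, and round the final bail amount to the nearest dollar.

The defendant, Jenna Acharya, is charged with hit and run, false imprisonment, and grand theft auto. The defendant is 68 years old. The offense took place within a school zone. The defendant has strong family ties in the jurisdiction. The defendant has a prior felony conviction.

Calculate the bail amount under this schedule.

$152,250

Base amounts from the schedule: hit and run $11,250; false imprisonment $9,300; grand theft auto $77,500.
Stacking rule: highest base plus $11,500 per additional charge. Highest is grand theft auto at $77,500; 2 additional charges → +$23,000. Combined base = $100,500.
Offense occurred in a school zone (+$8,250 flat): $100,500 + $8,250 = $108,750.
Net percentage adjustment: +75% −10% −25% = +40%. $108,750 × 1.4 = $152,250.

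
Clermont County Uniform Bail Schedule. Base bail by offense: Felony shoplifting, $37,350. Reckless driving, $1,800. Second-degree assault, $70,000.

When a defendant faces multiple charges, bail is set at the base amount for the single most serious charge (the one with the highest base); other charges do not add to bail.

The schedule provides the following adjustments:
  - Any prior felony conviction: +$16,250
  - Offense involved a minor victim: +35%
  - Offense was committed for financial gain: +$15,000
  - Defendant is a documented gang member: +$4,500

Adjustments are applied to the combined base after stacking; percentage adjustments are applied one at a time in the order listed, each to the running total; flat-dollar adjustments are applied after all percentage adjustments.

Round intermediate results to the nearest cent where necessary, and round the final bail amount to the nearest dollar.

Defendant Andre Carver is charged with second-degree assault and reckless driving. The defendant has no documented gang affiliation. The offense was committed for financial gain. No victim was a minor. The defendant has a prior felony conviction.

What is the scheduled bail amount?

$101,250

Base amounts from the schedule: second-degree assault $70,000; reckless driving $1,800.
Stacking rule: use the highest base only. Highest is second-degree assault at $70,000. Combined base = $70,000.
Any prior felony conviction (+$16,250 flat): $70,000 + $16,250 = $86,250.
Offense was committed for financial gain (+$15,000 flat): $86,250 + $15,000 = $101,250.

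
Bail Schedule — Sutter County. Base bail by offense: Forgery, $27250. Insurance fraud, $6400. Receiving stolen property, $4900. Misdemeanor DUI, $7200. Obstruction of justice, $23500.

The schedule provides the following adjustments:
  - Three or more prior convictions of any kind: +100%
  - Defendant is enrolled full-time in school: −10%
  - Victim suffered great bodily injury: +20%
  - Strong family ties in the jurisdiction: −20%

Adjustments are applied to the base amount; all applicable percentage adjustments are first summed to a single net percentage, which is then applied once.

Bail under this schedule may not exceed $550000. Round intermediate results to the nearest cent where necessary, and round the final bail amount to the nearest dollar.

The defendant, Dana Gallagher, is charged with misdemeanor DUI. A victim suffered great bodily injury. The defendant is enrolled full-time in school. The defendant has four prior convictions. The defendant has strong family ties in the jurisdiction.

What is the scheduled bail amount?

$13680

Base amounts from the schedule: misdemeanor DUI $7200.
Single charge. Combined base = $7200.
Net percentage adjustment: +100% −10% +20% −20% = +90%. $7200 × 1.9 = $13680.
$13680 is within the $550000 maximum.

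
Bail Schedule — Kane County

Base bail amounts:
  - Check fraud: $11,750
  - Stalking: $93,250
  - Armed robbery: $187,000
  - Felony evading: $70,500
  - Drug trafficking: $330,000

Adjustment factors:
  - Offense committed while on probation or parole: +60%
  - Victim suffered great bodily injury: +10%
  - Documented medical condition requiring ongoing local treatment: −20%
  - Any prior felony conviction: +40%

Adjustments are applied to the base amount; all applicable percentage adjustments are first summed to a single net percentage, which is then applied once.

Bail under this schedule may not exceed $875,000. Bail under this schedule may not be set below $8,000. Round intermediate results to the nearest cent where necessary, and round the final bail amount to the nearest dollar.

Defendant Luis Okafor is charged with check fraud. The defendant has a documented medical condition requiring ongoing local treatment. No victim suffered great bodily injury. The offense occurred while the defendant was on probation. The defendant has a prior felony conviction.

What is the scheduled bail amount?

$21,150

Base amounts from the schedule: check fraud $11,750.
Single charge. Combined base = $11,750.
Net percentage adjustment: +60% −20% +40% = +80%. $11,750 × 1.8 = $21,150.
$21,150 is within the $875,000 maximum.
$21,150 is at or above the $8,000 minimum.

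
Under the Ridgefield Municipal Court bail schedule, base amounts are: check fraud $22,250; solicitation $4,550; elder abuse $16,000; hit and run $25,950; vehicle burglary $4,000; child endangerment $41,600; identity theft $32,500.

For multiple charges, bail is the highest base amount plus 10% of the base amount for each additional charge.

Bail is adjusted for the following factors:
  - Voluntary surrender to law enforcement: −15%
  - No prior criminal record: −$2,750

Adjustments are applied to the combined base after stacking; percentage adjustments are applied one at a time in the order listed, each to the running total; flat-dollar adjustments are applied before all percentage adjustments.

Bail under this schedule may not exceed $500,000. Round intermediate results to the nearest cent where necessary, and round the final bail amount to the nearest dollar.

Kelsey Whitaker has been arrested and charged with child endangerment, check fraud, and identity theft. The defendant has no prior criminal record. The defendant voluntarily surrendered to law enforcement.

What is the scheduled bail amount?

Base amounts from the schedule: child endangerment $41,600; check fraud $22,250; identity theft $32,500.
Stacking rule: highest base plus 10% of each additional charge. Highest is child endangerment at $41,600. Additional: $22,250 × 10% = $2,225; $32,500 × 10% = $3,250. Combined base = $41,600 + $5,475 = $47,075.
No prior criminal record (−$2,750 flat): $47,075 − $2,750 = $44,325.
Voluntary surrender to law enforcement (−15%): $44,325 × 0.85 = $37,676.25.
$37,676.25 is within the $500,000 maximum.
Rounded to the nearest dollar: $37,676.

$37,676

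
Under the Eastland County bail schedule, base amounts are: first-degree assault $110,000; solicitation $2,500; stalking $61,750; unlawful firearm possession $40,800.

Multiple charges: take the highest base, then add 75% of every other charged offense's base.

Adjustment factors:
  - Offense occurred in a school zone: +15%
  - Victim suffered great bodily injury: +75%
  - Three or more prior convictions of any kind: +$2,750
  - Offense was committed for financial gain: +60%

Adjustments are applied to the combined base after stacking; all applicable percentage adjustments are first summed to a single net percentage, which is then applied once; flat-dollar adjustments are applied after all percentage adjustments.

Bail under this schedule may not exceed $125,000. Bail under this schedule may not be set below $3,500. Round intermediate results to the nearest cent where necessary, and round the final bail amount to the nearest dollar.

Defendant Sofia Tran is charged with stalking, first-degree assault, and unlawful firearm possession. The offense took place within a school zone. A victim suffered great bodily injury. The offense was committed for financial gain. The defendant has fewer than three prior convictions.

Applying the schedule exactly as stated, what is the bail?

$125,000

Base amounts from the schedule: stalking $61,750; first-degree assault $110,000; unlawful firearm possession $40,800.
Stacking rule: highest base plus 75% of each additional charge. Highest is first-degree assault at $110,000. Additional: $61,750 × 75% = $46,312.50; $40,800 × 75% = $30,600. Combined base = $110,000 + $76,912.50 = $186,912.50.
Net percentage adjustment: +15% +75% +60% = +150%. $186,912.50 × 2.5 = $467,281.25.
Result $467,281.25 exceeds the maximum of $125,000; bail is capped at $125,000.
$125,000 is at or above the $3,500 minimum.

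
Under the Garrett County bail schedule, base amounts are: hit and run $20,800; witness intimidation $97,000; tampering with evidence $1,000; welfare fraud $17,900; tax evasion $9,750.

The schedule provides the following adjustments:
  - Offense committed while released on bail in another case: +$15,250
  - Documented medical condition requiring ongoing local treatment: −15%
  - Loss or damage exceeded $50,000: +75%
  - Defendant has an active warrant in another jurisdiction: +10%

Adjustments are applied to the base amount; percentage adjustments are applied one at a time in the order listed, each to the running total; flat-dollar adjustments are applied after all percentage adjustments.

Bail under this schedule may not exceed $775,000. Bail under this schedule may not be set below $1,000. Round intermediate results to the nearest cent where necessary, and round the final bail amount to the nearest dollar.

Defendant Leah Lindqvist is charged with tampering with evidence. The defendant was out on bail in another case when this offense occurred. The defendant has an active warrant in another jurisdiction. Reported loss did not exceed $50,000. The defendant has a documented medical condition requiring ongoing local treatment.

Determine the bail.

Base amounts from the schedule: tampering with evidence $1,000.
Single charge. Combined base = $1,000.
Documented medical condition requiring ongoing local treatment (−15%): $1,000 × 0.85 = $850.
Defendant has an active warrant in another jurisdiction (+10%): $850 × 1.1 = $935.
Offense committed while released on bail in another case (+$15,250 flat): $935 + $15,250 = $16,185.
$16,185 is within the $775,000 maximum.
$16,185 is at or above the $1,000 minimum.

$16,185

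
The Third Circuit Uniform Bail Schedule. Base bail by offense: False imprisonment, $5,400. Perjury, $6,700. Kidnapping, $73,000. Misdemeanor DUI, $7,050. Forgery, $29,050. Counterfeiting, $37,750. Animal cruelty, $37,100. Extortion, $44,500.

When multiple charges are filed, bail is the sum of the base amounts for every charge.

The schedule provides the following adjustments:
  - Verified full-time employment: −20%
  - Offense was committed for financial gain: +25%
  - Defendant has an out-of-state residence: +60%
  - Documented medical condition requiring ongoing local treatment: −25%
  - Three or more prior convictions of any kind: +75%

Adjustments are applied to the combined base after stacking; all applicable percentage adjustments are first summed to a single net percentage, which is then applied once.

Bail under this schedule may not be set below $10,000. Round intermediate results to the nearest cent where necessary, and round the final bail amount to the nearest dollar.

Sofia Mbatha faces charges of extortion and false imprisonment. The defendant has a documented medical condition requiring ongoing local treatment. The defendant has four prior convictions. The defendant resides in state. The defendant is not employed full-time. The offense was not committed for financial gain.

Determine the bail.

Base amounts from the schedule: extortion $44,500; false imprisonment $5,400.
Stacking rule: sum of all bases. $44,500 + $5,400 = $49,900.
Net percentage adjustment: −25% +75% = +50%. $49,900 × 1.5 = $74,850.
$74,850 is at or above the $10,000 minimum.

$74,850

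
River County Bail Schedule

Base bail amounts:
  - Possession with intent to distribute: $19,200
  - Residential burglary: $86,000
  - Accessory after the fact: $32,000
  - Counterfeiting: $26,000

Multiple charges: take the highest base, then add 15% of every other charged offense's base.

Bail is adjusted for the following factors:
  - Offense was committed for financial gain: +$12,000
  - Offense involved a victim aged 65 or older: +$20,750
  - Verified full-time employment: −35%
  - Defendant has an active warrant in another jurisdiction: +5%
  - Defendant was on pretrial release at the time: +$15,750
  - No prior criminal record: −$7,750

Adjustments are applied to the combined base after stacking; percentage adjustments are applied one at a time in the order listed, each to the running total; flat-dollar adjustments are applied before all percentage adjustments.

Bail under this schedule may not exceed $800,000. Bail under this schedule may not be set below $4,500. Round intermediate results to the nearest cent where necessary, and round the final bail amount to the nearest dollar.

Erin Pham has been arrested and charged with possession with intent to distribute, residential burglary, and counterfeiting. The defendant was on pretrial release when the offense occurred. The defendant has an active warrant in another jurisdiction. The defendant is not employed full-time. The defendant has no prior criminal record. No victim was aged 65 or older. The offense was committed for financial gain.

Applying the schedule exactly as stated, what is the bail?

$118,419

Base amounts from the schedule: possession with intent to distribute $19,200; residential burglary $86,000; counterfeiting $26,000.
Stacking rule: highest base plus 15% of each additional charge. Highest is residential burglary at $86,000. Additional: $19,200 × 15% = $2,880; $26,000 × 15% = $3,900. Combined base = $86,000 + $6,780 = $92,780.
Offense was committed for financial gain (+$12,000 flat): $92,780 + $12,000 = $104,780.
Defendant was on pretrial release at the time (+$15,750 flat): $104,780 + $15,750 = $120,530.
No prior criminal record (−$7,750 flat): $120,530 − $7,750 = $112,780.
Defendant has an active warrant in another jurisdiction (+5%): $112,780 × 1.05 = $118,419.
$118,419 is within the $800,000 maximum.
$118,419 is at or above the $4,500 minimum.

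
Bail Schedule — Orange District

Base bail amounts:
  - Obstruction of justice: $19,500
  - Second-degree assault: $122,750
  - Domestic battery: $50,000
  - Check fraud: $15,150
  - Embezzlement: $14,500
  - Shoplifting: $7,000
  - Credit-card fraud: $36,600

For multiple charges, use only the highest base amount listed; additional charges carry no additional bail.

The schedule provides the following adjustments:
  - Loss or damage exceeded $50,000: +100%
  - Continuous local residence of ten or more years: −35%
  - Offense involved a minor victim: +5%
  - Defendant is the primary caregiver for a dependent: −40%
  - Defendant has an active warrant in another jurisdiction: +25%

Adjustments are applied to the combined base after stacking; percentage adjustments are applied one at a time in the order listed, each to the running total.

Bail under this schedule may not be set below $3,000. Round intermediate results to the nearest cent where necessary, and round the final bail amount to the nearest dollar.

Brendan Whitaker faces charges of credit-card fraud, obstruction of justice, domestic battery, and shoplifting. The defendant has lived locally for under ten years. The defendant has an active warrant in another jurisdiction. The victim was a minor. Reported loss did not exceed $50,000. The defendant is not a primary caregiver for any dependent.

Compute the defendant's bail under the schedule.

$65,625

Base amounts from the schedule: credit-card fraud $36,600; obstruction of justice $19,500; domestic battery $50,000; shoplifting $7,000.
Stacking rule: use the highest base only. Highest is domestic battery at $50,000. Combined base = $50,000.
Offense involved a minor victim (+5%): $50,000 × 1.05 = $52,500.
Defendant has an active warrant in another jurisdiction (+25%): $52,500 × 1.25 = $65,625.
$65,625 is at or above the $3,000 minimum.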